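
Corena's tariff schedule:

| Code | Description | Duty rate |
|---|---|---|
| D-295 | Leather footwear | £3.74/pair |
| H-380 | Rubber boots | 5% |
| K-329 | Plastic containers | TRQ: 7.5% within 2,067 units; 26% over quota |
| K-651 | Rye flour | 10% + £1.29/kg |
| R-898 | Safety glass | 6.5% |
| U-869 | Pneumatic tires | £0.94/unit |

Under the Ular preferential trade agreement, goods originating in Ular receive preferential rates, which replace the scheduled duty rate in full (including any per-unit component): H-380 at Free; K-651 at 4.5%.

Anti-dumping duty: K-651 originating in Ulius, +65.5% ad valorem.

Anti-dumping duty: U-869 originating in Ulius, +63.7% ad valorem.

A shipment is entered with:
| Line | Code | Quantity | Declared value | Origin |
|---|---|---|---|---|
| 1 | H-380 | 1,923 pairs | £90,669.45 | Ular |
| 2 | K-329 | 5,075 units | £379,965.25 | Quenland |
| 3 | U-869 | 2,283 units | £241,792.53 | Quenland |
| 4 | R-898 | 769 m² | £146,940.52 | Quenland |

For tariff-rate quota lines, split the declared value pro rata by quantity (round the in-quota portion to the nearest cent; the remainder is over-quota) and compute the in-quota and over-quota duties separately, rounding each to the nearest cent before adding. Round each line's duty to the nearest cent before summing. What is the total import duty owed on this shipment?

Line 1 (H-380, Ular, 1,923 pairs, £90,669.45):
Base rate for H-380 is 5%.
Origin Ular qualifies under the Corena–Ular agreement and H-380 is covered: preferential rate Free applies instead.
Duty = £90,669.45 × 0% = £0.00.
Line 2 (K-329, Quenland, 5,075 units, £379,965.25):
Code K-329 is under a tariff-rate quota (threshold 2,067 units). In-quota: 2,067 units at 7.5%; over-quota: 3,008 units at 26%.
Pro-rata value split: in-quota = £379,965.25 × 2,067/5,075 = £154,756.29; over-quota = £379,965.25 − £154,756.29 = £225,208.96.
In-quota duty = £154,756.29 × 7.5% = £11,606.72. Over-quota duty = £225,208.96 × 26% = £58,554.33.
Line duty = £11,606.72 + £58,554.33 = £70,161.05.
Line 3 (U-869, Quenland, 2,283 units, £241,792.53):
Base rate for U-869 is £0.94/unit.
The additional-duty order on U-869 targets Ulius, not Quenland; it does not apply.
Duty = 2,283 × £0.94 = £2,146.02.
Line 4 (R-898, Quenland, 769 m², £146,940.52):
Base rate for R-898 is 6.5%.
Duty = £146,940.52 × 6.5% = £9,551.13.
Total = £0.00 + £70,161.05 + £2,146.02 + £9,551.13 = £81,858.20.

£81,858.20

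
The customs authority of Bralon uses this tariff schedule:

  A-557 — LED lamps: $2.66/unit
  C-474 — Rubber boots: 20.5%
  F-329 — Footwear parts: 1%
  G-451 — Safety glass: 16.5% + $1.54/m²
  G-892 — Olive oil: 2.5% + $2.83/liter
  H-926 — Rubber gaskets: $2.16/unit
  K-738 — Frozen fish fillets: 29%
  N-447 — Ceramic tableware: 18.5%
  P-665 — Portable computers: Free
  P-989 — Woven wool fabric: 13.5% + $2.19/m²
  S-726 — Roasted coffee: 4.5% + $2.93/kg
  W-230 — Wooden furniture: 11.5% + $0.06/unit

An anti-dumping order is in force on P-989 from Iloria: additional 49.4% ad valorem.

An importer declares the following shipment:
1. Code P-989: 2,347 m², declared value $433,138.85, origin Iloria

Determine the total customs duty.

Line 1 (P-989, Iloria, 2,347 m², $433,138.85):
Base rate for P-989 is 13.5% + $2.19/m².
Additional duty on P-989 from Iloria: +49.4%. Applied ad valorem rate: 13.5% + 49.4% = 62.9%.
Duty = $433,138.85 × 62.9% + 2,347 × $2.19 = $277,584.27.

$277,584.27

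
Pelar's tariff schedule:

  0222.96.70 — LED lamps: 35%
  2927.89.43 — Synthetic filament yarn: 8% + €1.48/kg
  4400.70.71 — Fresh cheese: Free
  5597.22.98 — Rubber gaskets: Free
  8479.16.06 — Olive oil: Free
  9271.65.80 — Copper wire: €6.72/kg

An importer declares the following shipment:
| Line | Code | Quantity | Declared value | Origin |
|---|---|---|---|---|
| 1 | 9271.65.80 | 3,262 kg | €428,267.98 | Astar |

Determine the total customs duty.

Line 1 (9271.65.80, Astar, 3,262 kg, €428,267.98):
Base rate for 9271.65.80 is €6.72/kg.
Duty = 3,262 × €6.72 = €21,920.64.

€21,920.64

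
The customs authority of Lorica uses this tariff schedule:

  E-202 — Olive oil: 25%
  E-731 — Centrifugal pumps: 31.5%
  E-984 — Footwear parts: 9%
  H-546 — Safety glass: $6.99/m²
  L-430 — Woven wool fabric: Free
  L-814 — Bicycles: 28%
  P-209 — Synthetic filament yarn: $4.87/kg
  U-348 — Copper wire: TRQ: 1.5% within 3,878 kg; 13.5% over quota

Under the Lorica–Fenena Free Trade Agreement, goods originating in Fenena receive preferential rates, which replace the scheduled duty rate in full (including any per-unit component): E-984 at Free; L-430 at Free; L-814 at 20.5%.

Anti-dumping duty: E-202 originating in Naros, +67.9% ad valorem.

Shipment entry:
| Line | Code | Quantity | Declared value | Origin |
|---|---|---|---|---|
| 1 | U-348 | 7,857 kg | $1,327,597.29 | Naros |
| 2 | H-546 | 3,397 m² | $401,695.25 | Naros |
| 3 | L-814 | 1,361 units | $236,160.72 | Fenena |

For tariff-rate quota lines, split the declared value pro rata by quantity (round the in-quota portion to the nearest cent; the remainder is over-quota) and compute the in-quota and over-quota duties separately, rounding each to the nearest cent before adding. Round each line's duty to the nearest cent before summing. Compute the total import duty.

Line 1 (U-348, Naros, 7,857 kg, $1,327,597.29):
Code U-348 is under a tariff-rate quota (threshold 3,878 kg). In-quota: 3,878 kg at 1.5%; over-quota: 3,979 kg at 13.5%.
Pro-rata value split: in-quota = $1,327,597.29 × 3,878/7,857 = $655,265.66; over-quota = $1,327,597.29 − $655,265.66 = $672,331.63.
In-quota duty = $655,265.66 × 1.5% = $9,828.98. Over-quota duty = $672,331.63 × 13.5% = $90,764.77.
Line duty = $9,828.98 + $90,764.77 = $100,593.75.
Line 2 (H-546, Naros, 3,397 m², $401,695.25):
Base rate for H-546 is $6.99/m².
Duty = 3,397 × $6.99 = $23,745.03.
Line 3 (L-814, Fenena, 1,361 units, $236,160.72):
Base rate for L-814 is 28%.
Origin Fenena qualifies under the Lorica–Fenena agreement and L-814 is covered: preferential rate 20.5% applies instead.
Duty = $236,160.72 × 20.5% = $48,412.95.
Total = $100,593.75 + $23,745.03 + $48,412.95 = $172,751.73.

$172,751.73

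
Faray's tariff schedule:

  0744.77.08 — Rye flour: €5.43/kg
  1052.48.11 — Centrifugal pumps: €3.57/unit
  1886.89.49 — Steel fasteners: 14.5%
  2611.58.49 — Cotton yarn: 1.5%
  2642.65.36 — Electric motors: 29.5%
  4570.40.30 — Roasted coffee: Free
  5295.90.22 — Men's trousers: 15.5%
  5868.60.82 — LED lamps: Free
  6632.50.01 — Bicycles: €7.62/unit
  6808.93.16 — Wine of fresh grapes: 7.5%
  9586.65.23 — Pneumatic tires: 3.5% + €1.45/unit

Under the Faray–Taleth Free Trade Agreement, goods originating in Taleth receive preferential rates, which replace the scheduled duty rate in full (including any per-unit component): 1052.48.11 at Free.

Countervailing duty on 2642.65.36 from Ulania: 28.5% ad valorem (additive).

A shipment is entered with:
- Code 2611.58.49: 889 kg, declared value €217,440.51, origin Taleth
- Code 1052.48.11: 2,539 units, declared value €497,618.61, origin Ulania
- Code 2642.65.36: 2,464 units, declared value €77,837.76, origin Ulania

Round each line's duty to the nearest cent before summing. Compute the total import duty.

Line 1 (2611.58.49, Taleth, 889 kg, €217,440.51):
Base rate for 2611.58.49 is 1.5%.
Origin Taleth is the FTA partner but 2611.58.49 is not on the preference list; base rate stands.
Duty = €217,440.51 × 1.5% = €3,261.61.
Line 2 (1052.48.11, Ulania, 2,539 units, €497,618.61):
Base rate for 1052.48.11 is €3.57/unit.
1052.48.11 has an FTA preferential rate, but origin Ulania is not Taleth; base rate stands.
Duty = 2,539 × €3.57 = €9,064.23.
Line 3 (2642.65.36, Ulania, 2,464 units, €77,837.76):
Base rate for 2642.65.36 is 29.5%.
Additional duty on 2642.65.36 from Ulania: +28.5%. Applied ad valorem rate: 29.5% + 28.5% = 58%.
Duty = €77,837.76 × 58% = €45,145.90.
Total = €3,261.61 + €9,064.23 + €45,145.90 = €57,471.74.

€57,471.74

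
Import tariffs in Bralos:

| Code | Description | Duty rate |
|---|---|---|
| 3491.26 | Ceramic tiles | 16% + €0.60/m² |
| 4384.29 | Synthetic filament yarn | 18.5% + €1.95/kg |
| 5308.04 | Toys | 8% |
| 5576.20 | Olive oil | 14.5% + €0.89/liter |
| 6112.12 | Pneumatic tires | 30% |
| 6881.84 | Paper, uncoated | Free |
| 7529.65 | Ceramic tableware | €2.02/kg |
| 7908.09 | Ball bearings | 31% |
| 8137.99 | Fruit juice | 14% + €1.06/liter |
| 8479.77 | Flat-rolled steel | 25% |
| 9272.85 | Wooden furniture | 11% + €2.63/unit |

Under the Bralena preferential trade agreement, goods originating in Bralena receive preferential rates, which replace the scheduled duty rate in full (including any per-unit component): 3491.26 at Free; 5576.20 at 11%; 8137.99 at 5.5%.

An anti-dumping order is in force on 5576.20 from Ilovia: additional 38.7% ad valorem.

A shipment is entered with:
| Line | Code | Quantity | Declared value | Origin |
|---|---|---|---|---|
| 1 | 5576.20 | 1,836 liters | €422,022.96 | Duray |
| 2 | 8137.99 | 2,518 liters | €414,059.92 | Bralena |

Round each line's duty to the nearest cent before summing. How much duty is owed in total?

Line 1 (5576.20, Duray, 1,836 liters, €422,022.96):
Base rate for 5576.20 is 14.5% + €0.89/liter.
5576.20 has an FTA preferential rate, but origin Duray is not Bralena; base rate stands.
The additional-duty order on 5576.20 targets Ilovia, not Duray; it does not apply.
Duty = €422,022.96 × 14.5% + 1,836 × €0.89 = €62,827.37.
Line 2 (8137.99, Bralena, 2,518 liters, €414,059.92):
Base rate for 8137.99 is 14% + €1.06/liter.
Origin Bralena qualifies under the Bralos–Bralena agreement and 8137.99 is covered: preferential rate 5.5% applies instead.
Duty = €414,059.92 × 5.5% = €22,773.30.
Total = €62,827.37 + €22,773.30 = €85,600.67.

€85,600.67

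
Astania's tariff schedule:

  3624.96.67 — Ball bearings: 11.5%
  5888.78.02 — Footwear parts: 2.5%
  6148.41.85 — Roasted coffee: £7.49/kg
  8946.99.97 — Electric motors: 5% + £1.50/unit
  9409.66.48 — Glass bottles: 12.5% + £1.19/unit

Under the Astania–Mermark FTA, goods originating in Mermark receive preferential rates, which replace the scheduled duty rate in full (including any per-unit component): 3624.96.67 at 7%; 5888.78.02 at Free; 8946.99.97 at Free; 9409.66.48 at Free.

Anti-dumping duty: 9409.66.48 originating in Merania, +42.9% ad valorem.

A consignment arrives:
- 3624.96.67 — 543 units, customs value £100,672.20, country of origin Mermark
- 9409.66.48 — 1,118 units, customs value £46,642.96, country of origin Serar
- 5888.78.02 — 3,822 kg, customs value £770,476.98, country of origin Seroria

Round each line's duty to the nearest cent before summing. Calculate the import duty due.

Line 1 (3624.96.67, Mermark, 543 units, £100,672.20):
Base rate for 3624.96.67 is 11.5%.
Origin Mermark qualifies under the Astania–Mermark agreement and 3624.96.67 is covered: preferential rate 7% applies instead.
Duty = £100,672.20 × 7% = £7,047.05.
Line 2 (9409.66.48, Serar, 1,118 units, £46,642.96):
Base rate for 9409.66.48 is 12.5% + £1.19/unit.
9409.66.48 has an FTA preferential rate, but origin Serar is not Mermark; base rate stands.
The additional-duty order on 9409.66.48 targets Merania, not Serar; it does not apply.
Duty = £46,642.96 × 12.5% + 1,118 × £1.19 = £7,160.79.
Line 3 (5888.78.02, Seroria, 3,822 kg, £770,476.98):
Base rate for 5888.78.02 is 2.5%.
5888.78.02 has an FTA preferential rate, but origin Seroria is not Mermark; base rate stands.
Duty = £770,476.98 × 2.5% = £19,261.92.
Total = £7,047.05 + £7,160.79 + £19,261.92 = £33,469.76.

£33,469.76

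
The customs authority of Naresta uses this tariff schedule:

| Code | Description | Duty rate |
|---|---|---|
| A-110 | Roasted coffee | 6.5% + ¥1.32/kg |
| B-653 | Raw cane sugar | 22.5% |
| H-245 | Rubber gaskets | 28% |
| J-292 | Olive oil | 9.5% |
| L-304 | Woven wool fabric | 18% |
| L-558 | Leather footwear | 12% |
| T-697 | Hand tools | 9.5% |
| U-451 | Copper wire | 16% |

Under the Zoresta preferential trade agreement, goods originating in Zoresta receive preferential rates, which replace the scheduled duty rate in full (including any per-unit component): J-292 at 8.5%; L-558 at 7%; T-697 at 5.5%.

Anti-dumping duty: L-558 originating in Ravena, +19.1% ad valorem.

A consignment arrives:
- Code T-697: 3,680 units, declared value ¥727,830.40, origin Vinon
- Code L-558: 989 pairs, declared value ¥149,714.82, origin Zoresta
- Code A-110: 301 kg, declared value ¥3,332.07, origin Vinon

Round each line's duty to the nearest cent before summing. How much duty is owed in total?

¥80,237.83

Line 1 (T-697, Vinon, 3,680 units, ¥727,830.40):
Base rate for T-697 is 9.5%.
T-697 has an FTA preferential rate, but origin Vinon is not Zoresta; base rate stands.
Duty = ¥727,830.40 × 9.5% = ¥69,143.89.
Line 2 (L-558, Zoresta, 989 pairs, ¥149,714.82):
Base rate for L-558 is 12%.
Origin Zoresta qualifies under the Naresta–Zoresta agreement and L-558 is covered: preferential rate 7% applies instead.
The additional-duty order on L-558 targets Ravena, not Zoresta; it does not apply.
Duty = ¥149,714.82 × 7% = ¥10,480.04.
Line 3 (A-110, Vinon, 301 kg, ¥3,332.07):
Base rate for A-110 is 6.5% + ¥1.32/kg.
Duty = ¥3,332.07 × 6.5% + 301 × ¥1.32 = ¥613.90.
Total = ¥69,143.89 + ¥10,480.04 + ¥613.90 = ¥80,237.83.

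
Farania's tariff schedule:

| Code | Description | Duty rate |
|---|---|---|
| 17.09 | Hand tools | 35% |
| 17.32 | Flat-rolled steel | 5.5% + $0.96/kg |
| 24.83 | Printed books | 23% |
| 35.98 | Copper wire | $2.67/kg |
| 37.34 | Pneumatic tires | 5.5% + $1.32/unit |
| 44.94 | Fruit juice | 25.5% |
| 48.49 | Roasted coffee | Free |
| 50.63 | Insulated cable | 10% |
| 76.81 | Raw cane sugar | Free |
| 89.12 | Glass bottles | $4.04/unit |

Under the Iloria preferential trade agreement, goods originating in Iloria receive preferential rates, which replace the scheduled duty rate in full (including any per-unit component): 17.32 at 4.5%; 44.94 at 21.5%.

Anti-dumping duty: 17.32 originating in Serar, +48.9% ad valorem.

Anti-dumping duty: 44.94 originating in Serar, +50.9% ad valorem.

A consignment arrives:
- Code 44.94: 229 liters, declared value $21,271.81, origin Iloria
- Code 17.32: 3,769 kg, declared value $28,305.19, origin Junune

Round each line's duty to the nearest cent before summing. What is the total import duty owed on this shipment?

Line 1 (44.94, Iloria, 229 liters, $21,271.81):
Base rate for 44.94 is 25.5%.
Origin Iloria qualifies under the Farania–Iloria agreement and 44.94 is covered: preferential rate 21.5% applies instead.
The additional-duty order on 44.94 targets Serar, not Iloria; it does not apply.
Duty = $21,271.81 × 21.5% = $4,573.44.
Line 2 (17.32, Junune, 3,769 kg, $28,305.19):
Base rate for 17.32 is 5.5% + $0.96/kg.
17.32 has an FTA preferential rate, but origin Junune is not Iloria; base rate stands.
The additional-duty order on 17.32 targets Serar, not Junune; it does not apply.
Duty = $28,305.19 × 5.5% + 3,769 × $0.96 = $5,175.03.
Total = $4,573.44 + $5,175.03 = $9,748.47.

$9,748.47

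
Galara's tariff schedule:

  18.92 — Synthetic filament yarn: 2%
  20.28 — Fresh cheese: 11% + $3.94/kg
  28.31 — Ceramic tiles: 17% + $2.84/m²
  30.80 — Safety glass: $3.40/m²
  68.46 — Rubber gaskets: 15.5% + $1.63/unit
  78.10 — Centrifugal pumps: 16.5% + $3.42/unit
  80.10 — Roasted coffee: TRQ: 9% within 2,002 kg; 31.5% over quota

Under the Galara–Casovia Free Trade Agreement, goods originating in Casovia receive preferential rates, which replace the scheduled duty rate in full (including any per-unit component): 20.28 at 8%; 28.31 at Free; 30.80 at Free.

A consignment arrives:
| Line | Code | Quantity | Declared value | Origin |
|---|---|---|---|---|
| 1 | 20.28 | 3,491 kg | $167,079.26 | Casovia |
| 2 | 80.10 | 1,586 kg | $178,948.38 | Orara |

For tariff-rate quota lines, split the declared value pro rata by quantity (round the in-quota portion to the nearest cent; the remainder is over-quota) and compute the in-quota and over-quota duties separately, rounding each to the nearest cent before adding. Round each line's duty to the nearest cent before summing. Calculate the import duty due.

$29,471.69

Line 1 (20.28, Casovia, 3,491 kg, $167,079.26):
Base rate for 20.28 is 11% + $3.94/kg.
Origin Casovia qualifies under the Galara–Casovia agreement and 20.28 is covered: preferential rate 8% applies instead.
Duty = $167,079.26 × 8% = $13,366.34.
Line 2 (80.10, Orara, 1,586 kg, $178,948.38):
Code 80.10 is under a tariff-rate quota (threshold 2,002 kg). Quantity 1,586 kg is within the quota, so the in-quota rate 9% applies to the full value.
Duty = $178,948.38 × 9% = $16,105.35.
Total = $13,366.34 + $16,105.35 = $29,471.69.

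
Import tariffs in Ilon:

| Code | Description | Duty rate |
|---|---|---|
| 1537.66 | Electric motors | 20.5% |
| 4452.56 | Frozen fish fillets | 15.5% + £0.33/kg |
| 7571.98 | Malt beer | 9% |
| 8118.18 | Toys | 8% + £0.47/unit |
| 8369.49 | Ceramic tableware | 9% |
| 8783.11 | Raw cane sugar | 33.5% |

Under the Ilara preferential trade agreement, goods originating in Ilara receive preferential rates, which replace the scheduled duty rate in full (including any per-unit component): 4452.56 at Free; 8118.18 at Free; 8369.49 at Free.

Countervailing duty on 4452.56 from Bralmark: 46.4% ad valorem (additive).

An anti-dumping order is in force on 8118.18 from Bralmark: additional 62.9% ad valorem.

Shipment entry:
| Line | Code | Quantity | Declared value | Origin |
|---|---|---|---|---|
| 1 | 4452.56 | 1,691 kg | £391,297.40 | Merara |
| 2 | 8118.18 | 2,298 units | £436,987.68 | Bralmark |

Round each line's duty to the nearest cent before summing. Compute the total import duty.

Line 1 (4452.56, Merara, 1,691 kg, £391,297.40):
Base rate for 4452.56 is 15.5% + £0.33/kg.
4452.56 has an FTA preferential rate, but origin Merara is not Ilara; base rate stands.
The additional-duty order on 4452.56 targets Bralmark, not Merara; it does not apply.
Duty = £391,297.40 × 15.5% + 1,691 × £0.33 = £61,209.13.
Line 2 (8118.18, Bralmark, 2,298 units, £436,987.68):
Base rate for 8118.18 is 8% + £0.47/unit.
8118.18 has an FTA preferential rate, but origin Bralmark is not Ilara; base rate stands.
Additional duty on 8118.18 from Bralmark: +62.9%. Applied ad valorem rate: 8% + 62.9% = 70.9%.
Duty = £436,987.68 × 70.9% + 2,298 × £0.47 = £310,904.33.
Total = £61,209.13 + £310,904.33 = £372,113.46.

£372,113.46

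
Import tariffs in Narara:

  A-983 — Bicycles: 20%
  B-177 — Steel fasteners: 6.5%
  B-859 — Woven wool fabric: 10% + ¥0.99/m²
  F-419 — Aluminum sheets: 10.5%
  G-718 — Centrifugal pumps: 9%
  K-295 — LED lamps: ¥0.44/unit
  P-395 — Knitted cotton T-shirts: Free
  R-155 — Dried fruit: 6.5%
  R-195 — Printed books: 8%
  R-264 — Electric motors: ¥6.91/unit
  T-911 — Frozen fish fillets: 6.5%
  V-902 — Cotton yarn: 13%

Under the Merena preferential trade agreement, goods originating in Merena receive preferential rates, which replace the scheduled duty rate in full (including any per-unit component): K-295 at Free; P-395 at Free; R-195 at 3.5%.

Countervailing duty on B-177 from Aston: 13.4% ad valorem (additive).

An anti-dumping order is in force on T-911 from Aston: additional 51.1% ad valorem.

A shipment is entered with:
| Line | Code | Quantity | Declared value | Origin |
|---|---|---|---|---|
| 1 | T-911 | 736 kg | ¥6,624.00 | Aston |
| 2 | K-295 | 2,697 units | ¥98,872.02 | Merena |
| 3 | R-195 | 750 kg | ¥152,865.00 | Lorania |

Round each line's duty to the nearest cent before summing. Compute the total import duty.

Line 1 (T-911, Aston, 736 kg, ¥6,624.00):
Base rate for T-911 is 6.5%.
Additional duty on T-911 from Aston: +51.1%. Applied ad valorem rate: 6.5% + 51.1% = 57.6%.
Duty = ¥6,624.00 × 57.6% = ¥3,815.42.
Line 2 (K-295, Merena, 2,697 units, ¥98,872.02):
Base rate for K-295 is ¥0.44/unit.
Origin Merena qualifies under the Narara–Merena agreement and K-295 is covered: preferential rate Free applies instead.
Duty = ¥98,872.02 × 0% = ¥0.00.
Line 3 (R-195, Lorania, 750 kg, ¥152,865.00):
Base rate for R-195 is 8%.
R-195 has an FTA preferential rate, but origin Lorania is not Merena; base rate stands.
Duty = ¥152,865.00 × 8% = ¥12,229.20.
Total = ¥3,815.42 + ¥0.00 + ¥12,229.20 = ¥16,044.62.

¥16,044.62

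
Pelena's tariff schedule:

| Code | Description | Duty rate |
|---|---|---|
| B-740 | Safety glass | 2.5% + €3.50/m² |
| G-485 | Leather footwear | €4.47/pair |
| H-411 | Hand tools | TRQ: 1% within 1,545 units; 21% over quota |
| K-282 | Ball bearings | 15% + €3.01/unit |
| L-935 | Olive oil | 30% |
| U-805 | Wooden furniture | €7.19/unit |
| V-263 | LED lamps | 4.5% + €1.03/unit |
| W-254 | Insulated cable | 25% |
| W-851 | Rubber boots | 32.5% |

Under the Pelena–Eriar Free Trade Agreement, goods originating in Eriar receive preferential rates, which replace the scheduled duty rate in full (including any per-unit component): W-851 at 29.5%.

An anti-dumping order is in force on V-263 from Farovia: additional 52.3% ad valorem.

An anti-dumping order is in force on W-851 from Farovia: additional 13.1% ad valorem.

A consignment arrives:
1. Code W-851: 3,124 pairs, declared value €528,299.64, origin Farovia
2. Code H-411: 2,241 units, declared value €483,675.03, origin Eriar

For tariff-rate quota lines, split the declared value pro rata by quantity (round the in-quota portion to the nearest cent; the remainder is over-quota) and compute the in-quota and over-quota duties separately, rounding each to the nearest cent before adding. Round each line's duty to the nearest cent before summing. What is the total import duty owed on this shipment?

Line 1 (W-851, Farovia, 3,124 pairs, €528,299.64):
Base rate for W-851 is 32.5%.
W-851 has an FTA preferential rate, but origin Farovia is not Eriar; base rate stands.
Additional duty on W-851 from Farovia: +13.1%. Applied ad valorem rate: 32.5% + 13.1% = 45.6%.
Duty = €528,299.64 × 45.6% = €240,904.64.
Line 2 (H-411, Eriar, 2,241 units, €483,675.03):
Code H-411 is under a tariff-rate quota (threshold 1,545 units). In-quota: 1,545 units at 1%; over-quota: 696 units at 21%.
Pro-rata value split: in-quota = €483,675.03 × 1,545/2,241 = €333,457.35; over-quota = €483,675.03 − €333,457.35 = €150,217.68.
In-quota duty = €333,457.35 × 1% = €3,334.57. Over-quota duty = €150,217.68 × 21% = €31,545.71.
Line duty = €3,334.57 + €31,545.71 = €34,880.28.
Total = €240,904.64 + €34,880.28 = €275,784.92.

€275,784.92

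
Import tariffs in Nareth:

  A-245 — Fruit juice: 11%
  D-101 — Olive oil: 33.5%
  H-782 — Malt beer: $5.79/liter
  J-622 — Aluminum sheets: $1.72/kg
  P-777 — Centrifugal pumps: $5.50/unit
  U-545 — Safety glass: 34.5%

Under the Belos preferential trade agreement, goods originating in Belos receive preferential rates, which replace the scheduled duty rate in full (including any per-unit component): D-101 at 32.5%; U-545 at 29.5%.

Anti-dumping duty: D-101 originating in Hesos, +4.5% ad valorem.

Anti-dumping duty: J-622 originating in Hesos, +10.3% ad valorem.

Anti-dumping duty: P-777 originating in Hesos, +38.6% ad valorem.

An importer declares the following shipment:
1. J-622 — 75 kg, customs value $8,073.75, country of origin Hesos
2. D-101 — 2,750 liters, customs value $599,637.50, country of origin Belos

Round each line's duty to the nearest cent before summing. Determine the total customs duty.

Line 1 (J-622, Hesos, 75 kg, $8,073.75):
Base rate for J-622 is $1.72/kg.
Additional duty on J-622 from Hesos: +10.3% ad valorem. Applied ad valorem rate = 10.3%.
Duty = $8,073.75 × 10.3% + 75 × $1.72 = $960.60.
Line 2 (D-101, Belos, 2,750 liters, $599,637.50):
Base rate for D-101 is 33.5%.
Origin Belos qualifies under the Nareth–Belos agreement and D-101 is covered: preferential rate 32.5% applies instead.
The additional-duty order on D-101 targets Hesos, not Belos; it does not apply.
Duty = $599,637.50 × 32.5% = $194,882.19.
Total = $960.60 + $194,882.19 = $195,842.79.

$195,842.79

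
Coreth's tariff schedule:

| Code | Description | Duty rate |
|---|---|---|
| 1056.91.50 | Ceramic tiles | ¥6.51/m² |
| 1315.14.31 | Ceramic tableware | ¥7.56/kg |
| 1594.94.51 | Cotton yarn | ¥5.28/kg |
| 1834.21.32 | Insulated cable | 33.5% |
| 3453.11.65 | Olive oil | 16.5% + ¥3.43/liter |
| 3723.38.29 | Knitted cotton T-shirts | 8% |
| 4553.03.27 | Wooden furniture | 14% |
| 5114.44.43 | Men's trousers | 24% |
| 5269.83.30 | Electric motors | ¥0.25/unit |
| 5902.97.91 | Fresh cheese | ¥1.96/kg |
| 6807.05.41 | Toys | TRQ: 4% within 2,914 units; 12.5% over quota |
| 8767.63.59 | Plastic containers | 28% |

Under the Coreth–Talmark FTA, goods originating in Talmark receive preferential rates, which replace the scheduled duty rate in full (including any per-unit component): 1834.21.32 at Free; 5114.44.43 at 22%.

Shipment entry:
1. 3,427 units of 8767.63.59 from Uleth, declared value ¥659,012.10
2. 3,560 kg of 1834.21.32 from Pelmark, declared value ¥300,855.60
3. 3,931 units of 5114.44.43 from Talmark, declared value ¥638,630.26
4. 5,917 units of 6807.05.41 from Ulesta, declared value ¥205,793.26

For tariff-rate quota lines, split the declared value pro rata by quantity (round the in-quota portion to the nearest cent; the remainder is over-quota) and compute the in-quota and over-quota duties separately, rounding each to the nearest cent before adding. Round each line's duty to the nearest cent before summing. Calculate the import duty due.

Line 1 (8767.63.59, Uleth, 3,427 units, ¥659,012.10):
Base rate for 8767.63.59 is 28%.
Duty = ¥659,012.10 × 28% = ¥184,523.39.
Line 2 (1834.21.32, Pelmark, 3,560 kg, ¥300,855.60):
Base rate for 1834.21.32 is 33.5%.
1834.21.32 has an FTA preferential rate, but origin Pelmark is not Talmark; base rate stands.
Duty = ¥300,855.60 × 33.5% = ¥100,786.63.
Line 3 (5114.44.43, Talmark, 3,931 units, ¥638,630.26):
Base rate for 5114.44.43 is 24%.
Origin Talmark qualifies under the Coreth–Talmark agreement and 5114.44.43 is covered: preferential rate 22% applies instead.
Duty = ¥638,630.26 × 22% = ¥140,498.66.
Line 4 (6807.05.41, Ulesta, 5,917 units, ¥205,793.26):
Code 6807.05.41 is under a tariff-rate quota (threshold 2,914 units). In-quota: 2,914 units at 4%; over-quota: 3,003 units at 12.5%.
Pro-rata value split: in-quota = ¥205,793.26 × 2,914/5,917 = ¥101,348.92; over-quota = ¥205,793.26 − ¥101,348.92 = ¥104,444.34.
In-quota duty = ¥101,348.92 × 4% = ¥4,053.96. Over-quota duty = ¥104,444.34 × 12.5% = ¥13,055.54.
Line duty = ¥4,053.96 + ¥13,055.54 = ¥17,109.50.
Total = ¥184,523.39 + ¥100,786.63 + ¥140,498.66 + ¥17,109.50 = ¥442,918.18.

¥442,918.18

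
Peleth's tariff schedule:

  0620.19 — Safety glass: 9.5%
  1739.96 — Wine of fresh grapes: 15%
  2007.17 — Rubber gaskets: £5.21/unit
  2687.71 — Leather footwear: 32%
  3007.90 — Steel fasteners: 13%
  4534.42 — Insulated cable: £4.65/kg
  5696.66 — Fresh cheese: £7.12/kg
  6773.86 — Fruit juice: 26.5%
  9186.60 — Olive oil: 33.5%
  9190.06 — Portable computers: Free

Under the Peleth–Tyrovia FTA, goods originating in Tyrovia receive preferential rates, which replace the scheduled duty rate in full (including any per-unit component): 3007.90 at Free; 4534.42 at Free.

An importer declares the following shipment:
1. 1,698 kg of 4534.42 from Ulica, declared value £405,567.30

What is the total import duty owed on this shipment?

Line 1 (4534.42, Ulica, 1,698 kg, £405,567.30):
Base rate for 4534.42 is £4.65/kg.
4534.42 has an FTA preferential rate, but origin Ulica is not Tyrovia; base rate stands.
Duty = 1,698 × £4.65 = £7,895.70.

£7,895.70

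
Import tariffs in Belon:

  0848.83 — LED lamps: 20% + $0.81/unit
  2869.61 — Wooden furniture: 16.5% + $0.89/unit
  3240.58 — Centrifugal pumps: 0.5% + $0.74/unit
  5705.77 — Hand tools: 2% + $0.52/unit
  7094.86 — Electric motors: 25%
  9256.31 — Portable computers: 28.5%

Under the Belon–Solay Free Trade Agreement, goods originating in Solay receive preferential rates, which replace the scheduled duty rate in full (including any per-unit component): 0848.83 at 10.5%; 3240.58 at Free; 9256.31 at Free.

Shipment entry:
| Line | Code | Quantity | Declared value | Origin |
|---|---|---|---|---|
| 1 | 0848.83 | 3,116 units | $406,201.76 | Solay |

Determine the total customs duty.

$42,651.18

Line 1 (0848.83, Solay, 3,116 units, $406,201.76):
Base rate for 0848.83 is 20% + $0.81/unit.
Origin Solay qualifies under the Belon–Solay agreement and 0848.83 is covered: preferential rate 10.5% applies instead.
Duty = $406,201.76 × 10.5% = $42,651.18.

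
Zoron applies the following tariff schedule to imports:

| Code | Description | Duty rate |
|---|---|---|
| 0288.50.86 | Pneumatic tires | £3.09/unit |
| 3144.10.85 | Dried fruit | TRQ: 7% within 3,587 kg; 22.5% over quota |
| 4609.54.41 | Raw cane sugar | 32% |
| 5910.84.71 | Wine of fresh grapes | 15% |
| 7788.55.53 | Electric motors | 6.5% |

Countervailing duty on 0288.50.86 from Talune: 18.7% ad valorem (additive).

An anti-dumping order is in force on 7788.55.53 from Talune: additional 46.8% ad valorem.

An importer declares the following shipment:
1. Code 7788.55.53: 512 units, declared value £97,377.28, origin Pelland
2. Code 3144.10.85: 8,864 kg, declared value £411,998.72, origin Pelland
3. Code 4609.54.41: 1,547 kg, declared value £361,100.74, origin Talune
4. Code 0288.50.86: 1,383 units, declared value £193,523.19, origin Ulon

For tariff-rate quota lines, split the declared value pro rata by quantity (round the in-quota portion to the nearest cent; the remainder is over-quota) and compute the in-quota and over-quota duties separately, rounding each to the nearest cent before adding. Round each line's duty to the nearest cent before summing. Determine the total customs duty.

£193,012.76

Line 1 (7788.55.53, Pelland, 512 units, £97,377.28):
Base rate for 7788.55.53 is 6.5%.
The additional-duty order on 7788.55.53 targets Talune, not Pelland; it does not apply.
Duty = £97,377.28 × 6.5% = £6,329.52.
Line 2 (3144.10.85, Pelland, 8,864 kg, £411,998.72):
Code 3144.10.85 is under a tariff-rate quota (threshold 3,587 kg). In-quota: 3,587 kg at 7%; over-quota: 5,277 kg at 22.5%.
Pro-rata value split: in-quota = £411,998.72 × 3,587/8,864 = £166,723.76; over-quota = £411,998.72 − £166,723.76 = £245,274.96.
In-quota duty = £166,723.76 × 7% = £11,670.66. Over-quota duty = £245,274.96 × 22.5% = £55,186.87.
Line duty = £11,670.66 + £55,186.87 = £66,857.53.
Line 3 (4609.54.41, Talune, 1,547 kg, £361,100.74):
Base rate for 4609.54.41 is 32%.
Duty = £361,100.74 × 32% = £115,552.24.
Line 4 (0288.50.86, Ulon, 1,383 units, £193,523.19):
Base rate for 0288.50.86 is £3.09/unit.
The additional-duty order on 0288.50.86 targets Talune, not Ulon; it does not apply.
Duty = 1,383 × £3.09 = £4,273.47.
Total = £6,329.52 + £66,857.53 + £115,552.24 + £4,273.47 = £193,012.76.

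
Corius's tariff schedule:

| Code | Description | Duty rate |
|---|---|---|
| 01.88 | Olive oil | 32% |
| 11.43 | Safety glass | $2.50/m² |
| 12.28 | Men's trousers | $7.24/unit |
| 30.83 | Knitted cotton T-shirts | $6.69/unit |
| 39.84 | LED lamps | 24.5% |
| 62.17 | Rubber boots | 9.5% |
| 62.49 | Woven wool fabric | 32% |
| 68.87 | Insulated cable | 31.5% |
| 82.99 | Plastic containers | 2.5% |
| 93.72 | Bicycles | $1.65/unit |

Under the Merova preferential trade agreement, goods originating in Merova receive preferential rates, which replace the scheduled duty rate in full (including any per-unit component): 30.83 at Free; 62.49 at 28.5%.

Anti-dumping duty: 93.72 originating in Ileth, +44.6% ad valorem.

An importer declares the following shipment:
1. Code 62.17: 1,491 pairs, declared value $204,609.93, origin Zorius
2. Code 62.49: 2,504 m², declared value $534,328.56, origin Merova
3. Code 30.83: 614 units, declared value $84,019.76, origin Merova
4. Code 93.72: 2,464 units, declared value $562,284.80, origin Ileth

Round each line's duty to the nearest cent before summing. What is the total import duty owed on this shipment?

Line 1 (62.17, Zorius, 1,491 pairs, $204,609.93):
Base rate for 62.17 is 9.5%.
Duty = $204,609.93 × 9.5% = $19,437.94.
Line 2 (62.49, Merova, 2,504 m², $534,328.56):
Base rate for 62.49 is 32%.
Origin Merova qualifies under the Corius–Merova agreement and 62.49 is covered: preferential rate 28.5% applies instead.
Duty = $534,328.56 × 28.5% = $152,283.64.
Line 3 (30.83, Merova, 614 units, $84,019.76):
Base rate for 30.83 is $6.69/unit.
Origin Merova qualifies under the Corius–Merova agreement and 30.83 is covered: preferential rate Free applies instead.
Duty = $84,019.76 × 0% = $0.00.
Line 4 (93.72, Ileth, 2,464 units, $562,284.80):
Base rate for 93.72 is $1.65/unit.
Additional duty on 93.72 from Ileth: +44.6% ad valorem. Applied ad valorem rate = 44.6%.
Duty = $562,284.80 × 44.6% + 2,464 × $1.65 = $254,844.62.
Total = $19,437.94 + $152,283.64 + $0.00 + $254,844.62 = $426,566.20.

$426,566.20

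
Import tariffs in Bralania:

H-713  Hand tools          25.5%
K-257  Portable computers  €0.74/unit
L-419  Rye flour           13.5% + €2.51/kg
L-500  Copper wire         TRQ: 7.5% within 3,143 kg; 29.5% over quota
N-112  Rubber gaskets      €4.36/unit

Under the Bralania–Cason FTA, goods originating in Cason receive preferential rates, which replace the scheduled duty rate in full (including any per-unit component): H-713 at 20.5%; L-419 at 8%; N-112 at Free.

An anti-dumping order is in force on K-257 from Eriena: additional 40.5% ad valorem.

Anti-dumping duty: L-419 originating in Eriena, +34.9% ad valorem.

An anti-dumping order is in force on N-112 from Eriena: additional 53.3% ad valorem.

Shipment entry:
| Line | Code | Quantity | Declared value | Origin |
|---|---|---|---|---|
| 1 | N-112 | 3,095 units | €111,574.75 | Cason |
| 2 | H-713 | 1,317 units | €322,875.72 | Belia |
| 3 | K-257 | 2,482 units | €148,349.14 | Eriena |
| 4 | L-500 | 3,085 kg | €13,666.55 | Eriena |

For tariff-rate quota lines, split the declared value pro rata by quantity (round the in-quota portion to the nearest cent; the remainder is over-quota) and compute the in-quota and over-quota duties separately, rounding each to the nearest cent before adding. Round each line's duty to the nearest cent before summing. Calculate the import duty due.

Line 1 (N-112, Cason, 3,095 units, €111,574.75):
Base rate for N-112 is €4.36/unit.
Origin Cason qualifies under the Bralania–Cason agreement and N-112 is covered: preferential rate Free applies instead.
The additional-duty order on N-112 targets Eriena, not Cason; it does not apply.
Duty = €111,574.75 × 0% = €0.00.
Line 2 (H-713, Belia, 1,317 units, €322,875.72):
Base rate for H-713 is 25.5%.
H-713 has an FTA preferential rate, but origin Belia is not Cason; base rate stands.
Duty = €322,875.72 × 25.5% = €82,333.31.
Line 3 (K-257, Eriena, 2,482 units, €148,349.14):
Base rate for K-257 is €0.74/unit.
Additional duty on K-257 from Eriena: +40.5% ad valorem. Applied ad valorem rate = 40.5%.
Duty = €148,349.14 × 40.5% + 2,482 × €0.74 = €61,918.08.
Line 4 (L-500, Eriena, 3,085 kg, €13,666.55):
Code L-500 is under a tariff-rate quota (threshold 3,143 kg). Quantity 3,085 kg is within the quota, so the in-quota rate 7.5% applies to the full value.
Duty = €13,666.55 × 7.5% = €1,024.99.
Total = €0.00 + €82,333.31 + €61,918.08 + €1,024.99 = €145,276.38.

€145,276.38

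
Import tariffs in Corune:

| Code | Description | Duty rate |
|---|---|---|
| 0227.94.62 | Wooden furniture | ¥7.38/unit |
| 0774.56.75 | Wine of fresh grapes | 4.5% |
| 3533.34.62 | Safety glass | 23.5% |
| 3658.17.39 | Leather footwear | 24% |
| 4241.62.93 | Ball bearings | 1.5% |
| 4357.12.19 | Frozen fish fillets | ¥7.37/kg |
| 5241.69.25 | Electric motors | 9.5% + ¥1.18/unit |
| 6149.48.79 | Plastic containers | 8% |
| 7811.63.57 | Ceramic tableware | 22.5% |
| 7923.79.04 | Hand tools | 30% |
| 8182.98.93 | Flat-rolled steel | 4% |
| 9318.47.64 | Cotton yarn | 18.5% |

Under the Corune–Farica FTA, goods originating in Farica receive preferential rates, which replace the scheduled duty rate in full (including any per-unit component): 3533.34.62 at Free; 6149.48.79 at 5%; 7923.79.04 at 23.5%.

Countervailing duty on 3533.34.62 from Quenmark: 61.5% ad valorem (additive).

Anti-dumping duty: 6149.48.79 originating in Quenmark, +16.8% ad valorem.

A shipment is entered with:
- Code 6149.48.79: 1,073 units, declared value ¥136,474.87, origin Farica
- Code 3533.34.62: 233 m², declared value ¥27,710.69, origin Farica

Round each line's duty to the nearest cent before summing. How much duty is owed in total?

Line 1 (6149.48.79, Farica, 1,073 units, ¥136,474.87):
Base rate for 6149.48.79 is 8%.
Origin Farica qualifies under the Corune–Farica agreement and 6149.48.79 is covered: preferential rate 5% applies instead.
The additional-duty order on 6149.48.79 targets Quenmark, not Farica; it does not apply.
Duty = ¥136,474.87 × 5% = ¥6,823.74.
Line 2 (3533.34.62, Farica, 233 m², ¥27,710.69):
Base rate for 3533.34.62 is 23.5%.
Origin Farica qualifies under the Corune–Farica agreement and 3533.34.62 is covered: preferential rate Free applies instead.
The additional-duty order on 3533.34.62 targets Quenmark, not Farica; it does not apply.
Duty = ¥27,710.69 × 0% = ¥0.00.
Total = ¥6,823.74 + ¥0.00 = ¥6,823.74.

¥6,823.74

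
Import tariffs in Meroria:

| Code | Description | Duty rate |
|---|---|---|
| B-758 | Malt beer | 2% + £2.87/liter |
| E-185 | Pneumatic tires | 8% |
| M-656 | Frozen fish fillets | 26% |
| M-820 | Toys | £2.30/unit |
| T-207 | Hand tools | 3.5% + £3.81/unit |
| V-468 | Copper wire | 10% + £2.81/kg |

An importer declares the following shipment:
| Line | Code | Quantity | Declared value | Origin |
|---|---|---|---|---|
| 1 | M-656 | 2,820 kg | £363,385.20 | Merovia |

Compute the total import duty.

Line 1 (M-656, Merovia, 2,820 kg, £363,385.20):
Base rate for M-656 is 26%.
Duty = £363,385.20 × 26% = £94,480.15.

£94,480.15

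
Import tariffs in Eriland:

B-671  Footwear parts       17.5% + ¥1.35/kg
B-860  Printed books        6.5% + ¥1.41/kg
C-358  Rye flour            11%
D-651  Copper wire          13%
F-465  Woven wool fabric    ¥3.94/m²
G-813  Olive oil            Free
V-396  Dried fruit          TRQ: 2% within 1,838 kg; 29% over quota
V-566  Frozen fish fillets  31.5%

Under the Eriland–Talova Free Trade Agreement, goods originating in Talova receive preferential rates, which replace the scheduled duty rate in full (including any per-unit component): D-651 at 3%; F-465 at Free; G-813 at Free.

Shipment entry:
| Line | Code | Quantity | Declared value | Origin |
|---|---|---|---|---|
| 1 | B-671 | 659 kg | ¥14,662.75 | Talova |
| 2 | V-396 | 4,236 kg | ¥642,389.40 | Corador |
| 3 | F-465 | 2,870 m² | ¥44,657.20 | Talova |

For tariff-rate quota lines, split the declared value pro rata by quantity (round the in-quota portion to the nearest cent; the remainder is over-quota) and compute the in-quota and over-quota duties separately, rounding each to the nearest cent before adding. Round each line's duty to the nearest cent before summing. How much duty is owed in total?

¥114,490.72

Line 1 (B-671, Talova, 659 kg, ¥14,662.75):
Base rate for B-671 is 17.5% + ¥1.35/kg.
Origin Talova is the FTA partner but B-671 is not on the preference list; base rate stands.
Duty = ¥14,662.75 × 17.5% + 659 × ¥1.35 = ¥3,455.63.
Line 2 (V-396, Corador, 4,236 kg, ¥642,389.40):
Code V-396 is under a tariff-rate quota (threshold 1,838 kg). In-quota: 1,838 kg at 2%; over-quota: 2,398 kg at 29%.
Pro-rata value split: in-quota = ¥642,389.40 × 1,838/4,236 = ¥278,732.70; over-quota = ¥642,389.40 − ¥278,732.70 = ¥363,656.70.
In-quota duty = ¥278,732.70 × 2% = ¥5,574.65. Over-quota duty = ¥363,656.70 × 29% = ¥105,460.44.
Line duty = ¥5,574.65 + ¥105,460.44 = ¥111,035.09.
Line 3 (F-465, Talova, 2,870 m², ¥44,657.20):
Base rate for F-465 is ¥3.94/m².
Origin Talova qualifies under the Eriland–Talova agreement and F-465 is covered: preferential rate Free applies instead.
Duty = ¥44,657.20 × 0% = ¥0.00.
Total = ¥3,455.63 + ¥111,035.09 + ¥0.00 = ¥114,490.72.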